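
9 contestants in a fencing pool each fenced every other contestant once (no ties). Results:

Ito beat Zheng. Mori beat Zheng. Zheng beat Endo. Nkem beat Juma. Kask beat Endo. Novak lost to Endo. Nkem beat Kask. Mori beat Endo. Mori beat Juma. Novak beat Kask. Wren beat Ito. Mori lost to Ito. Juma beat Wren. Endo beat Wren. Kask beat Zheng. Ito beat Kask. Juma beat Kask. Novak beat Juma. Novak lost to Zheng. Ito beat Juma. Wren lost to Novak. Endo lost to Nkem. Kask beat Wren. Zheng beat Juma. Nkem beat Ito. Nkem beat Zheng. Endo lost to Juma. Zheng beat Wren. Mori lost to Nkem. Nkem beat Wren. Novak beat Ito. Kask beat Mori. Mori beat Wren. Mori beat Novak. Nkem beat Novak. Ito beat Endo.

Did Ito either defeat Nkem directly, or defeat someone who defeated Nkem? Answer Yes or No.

Ito did not beat Nkem directly.
Ito beat Juma, Mori, Kask, Endo, Zheng, but each of them lost to Nkem. No two-step path.

No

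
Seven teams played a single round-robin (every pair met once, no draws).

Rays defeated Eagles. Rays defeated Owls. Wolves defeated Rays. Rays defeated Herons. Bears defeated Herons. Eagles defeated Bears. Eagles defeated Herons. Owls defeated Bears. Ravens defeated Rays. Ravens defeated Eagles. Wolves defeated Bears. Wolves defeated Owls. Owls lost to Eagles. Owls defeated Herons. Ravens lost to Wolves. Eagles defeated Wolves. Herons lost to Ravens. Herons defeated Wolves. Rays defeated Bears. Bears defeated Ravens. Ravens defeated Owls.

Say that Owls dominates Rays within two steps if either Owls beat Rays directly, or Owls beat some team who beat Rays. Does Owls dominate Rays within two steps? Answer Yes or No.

No

Owls did not beat Rays directly.
Owls beat Herons, Bears, but each of them lost to Rays. No two-step path.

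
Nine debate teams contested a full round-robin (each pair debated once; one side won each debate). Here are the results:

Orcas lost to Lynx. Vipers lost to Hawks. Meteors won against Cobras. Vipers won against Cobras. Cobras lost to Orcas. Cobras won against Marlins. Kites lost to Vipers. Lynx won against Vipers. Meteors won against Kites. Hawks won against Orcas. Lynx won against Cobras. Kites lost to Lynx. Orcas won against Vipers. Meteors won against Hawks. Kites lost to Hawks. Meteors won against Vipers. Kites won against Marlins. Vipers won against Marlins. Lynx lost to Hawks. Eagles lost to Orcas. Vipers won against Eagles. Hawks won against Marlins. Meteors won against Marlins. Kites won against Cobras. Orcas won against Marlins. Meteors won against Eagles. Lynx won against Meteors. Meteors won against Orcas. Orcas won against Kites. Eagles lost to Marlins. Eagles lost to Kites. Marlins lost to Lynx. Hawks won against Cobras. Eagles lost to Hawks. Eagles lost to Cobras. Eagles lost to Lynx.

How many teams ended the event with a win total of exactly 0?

1

Win totals: Marlins 1, Lynx 7, Orcas 5, Meteors 7, Kites 3, Eagles 0, Vipers 4, Cobras 2, Hawks 7.
Exactly 0: Eagles — 1 team.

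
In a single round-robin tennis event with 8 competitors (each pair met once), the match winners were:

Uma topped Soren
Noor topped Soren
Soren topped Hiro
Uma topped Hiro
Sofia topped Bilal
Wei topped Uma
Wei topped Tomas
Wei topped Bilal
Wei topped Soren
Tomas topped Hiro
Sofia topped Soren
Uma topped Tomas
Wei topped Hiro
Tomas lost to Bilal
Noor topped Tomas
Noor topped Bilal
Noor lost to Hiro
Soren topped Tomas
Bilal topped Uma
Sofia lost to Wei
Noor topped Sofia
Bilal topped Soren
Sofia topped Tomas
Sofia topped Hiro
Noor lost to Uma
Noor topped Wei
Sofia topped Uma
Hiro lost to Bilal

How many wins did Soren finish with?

2

Soren's results: beat Tomas, Hiro; lost to Wei, Uma, Bilal, Sofia, Noor.
That is 2 wins.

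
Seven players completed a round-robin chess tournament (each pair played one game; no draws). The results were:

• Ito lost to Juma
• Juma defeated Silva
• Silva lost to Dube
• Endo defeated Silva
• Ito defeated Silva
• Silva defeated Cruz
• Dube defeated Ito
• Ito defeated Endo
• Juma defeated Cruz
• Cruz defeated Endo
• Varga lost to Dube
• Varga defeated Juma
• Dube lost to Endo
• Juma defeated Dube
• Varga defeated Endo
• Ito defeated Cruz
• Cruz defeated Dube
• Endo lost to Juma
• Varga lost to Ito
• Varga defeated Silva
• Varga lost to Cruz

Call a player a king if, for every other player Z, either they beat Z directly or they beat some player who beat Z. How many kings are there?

Ito reaches everyone (king).
Dube reaches everyone (king).
Varga reaches everyone (king).
Endo cannot reach Juma in two steps.
Silva cannot reach Ito, Juma in two steps.
Juma reaches everyone (king).
Cruz reaches everyone (king).
Kings: Ito, Dube, Varga, Juma, Cruz — 5.

5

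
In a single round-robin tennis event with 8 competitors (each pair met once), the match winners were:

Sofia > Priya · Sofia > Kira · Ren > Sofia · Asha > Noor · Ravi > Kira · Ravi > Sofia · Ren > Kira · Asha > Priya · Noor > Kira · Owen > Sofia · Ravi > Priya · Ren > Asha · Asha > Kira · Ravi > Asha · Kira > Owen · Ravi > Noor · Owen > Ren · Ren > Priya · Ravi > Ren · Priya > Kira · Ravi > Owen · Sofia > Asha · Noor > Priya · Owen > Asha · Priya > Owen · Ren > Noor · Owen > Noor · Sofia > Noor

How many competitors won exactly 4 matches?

2

Win totals: Ravi 7, Owen 4, Priya 2, Ren 5, Noor 2, Asha 3, Sofia 4, Kira 1.
Exactly 4: Owen, Sofia — 2 competitors.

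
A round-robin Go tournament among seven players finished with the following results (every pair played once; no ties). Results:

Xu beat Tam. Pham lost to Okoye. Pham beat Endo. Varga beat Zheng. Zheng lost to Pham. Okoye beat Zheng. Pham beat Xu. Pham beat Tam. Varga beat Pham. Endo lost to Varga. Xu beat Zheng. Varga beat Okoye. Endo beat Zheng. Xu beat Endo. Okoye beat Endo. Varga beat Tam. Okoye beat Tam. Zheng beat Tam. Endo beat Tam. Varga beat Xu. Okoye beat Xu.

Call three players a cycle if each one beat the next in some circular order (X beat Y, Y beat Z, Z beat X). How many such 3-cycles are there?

0

Win totals: Endo 2, Zheng 1, Okoye 5, Xu 3, Pham 4, Tam 0, Varga 6.
A player with w wins dominates both others in C(w,2) triples; summing gives 1 + 0 + 10 + 3 + 6 + 0 + 15 = 35 transitive triples.
Total triples C(7,3) = 35, so cyclic triples = 35 − 35 = 0.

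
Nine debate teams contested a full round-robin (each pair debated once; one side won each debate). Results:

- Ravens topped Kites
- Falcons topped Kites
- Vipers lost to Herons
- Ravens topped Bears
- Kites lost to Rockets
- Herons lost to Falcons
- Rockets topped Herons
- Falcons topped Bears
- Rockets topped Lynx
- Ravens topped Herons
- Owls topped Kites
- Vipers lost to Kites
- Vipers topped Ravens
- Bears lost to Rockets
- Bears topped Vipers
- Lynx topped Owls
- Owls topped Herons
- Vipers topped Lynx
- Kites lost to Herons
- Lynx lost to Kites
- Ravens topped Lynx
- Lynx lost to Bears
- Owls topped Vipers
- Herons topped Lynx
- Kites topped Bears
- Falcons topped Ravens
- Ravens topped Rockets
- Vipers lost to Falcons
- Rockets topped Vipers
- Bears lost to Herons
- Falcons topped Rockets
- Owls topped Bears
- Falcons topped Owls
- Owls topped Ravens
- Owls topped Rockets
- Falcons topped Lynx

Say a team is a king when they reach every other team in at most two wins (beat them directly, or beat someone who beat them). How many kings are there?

Lynx cannot reach Falcons in two steps.
Ravens cannot reach Falcons in two steps.
Falcons reaches everyone (king).
Vipers cannot reach Falcons in two steps.
Herons cannot reach Falcons, Rockets in two steps.
Owls cannot reach Falcons in two steps.
Kites cannot reach Falcons, Herons, Rockets in two steps.
Rockets cannot reach Falcons in two steps.
Bears cannot reach Falcons, Herons, Kites, Rockets in two steps.
Kings: Falcons — 1.

1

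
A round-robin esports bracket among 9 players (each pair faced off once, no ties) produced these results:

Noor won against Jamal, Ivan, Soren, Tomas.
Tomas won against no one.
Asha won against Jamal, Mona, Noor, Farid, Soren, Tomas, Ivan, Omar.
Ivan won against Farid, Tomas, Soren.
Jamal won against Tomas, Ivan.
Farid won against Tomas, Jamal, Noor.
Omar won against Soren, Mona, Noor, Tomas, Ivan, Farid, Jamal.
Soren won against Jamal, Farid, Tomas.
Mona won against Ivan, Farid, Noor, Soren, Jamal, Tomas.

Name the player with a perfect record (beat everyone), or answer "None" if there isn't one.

Asha

Asha has 8 wins out of 8 opponents — a perfect record.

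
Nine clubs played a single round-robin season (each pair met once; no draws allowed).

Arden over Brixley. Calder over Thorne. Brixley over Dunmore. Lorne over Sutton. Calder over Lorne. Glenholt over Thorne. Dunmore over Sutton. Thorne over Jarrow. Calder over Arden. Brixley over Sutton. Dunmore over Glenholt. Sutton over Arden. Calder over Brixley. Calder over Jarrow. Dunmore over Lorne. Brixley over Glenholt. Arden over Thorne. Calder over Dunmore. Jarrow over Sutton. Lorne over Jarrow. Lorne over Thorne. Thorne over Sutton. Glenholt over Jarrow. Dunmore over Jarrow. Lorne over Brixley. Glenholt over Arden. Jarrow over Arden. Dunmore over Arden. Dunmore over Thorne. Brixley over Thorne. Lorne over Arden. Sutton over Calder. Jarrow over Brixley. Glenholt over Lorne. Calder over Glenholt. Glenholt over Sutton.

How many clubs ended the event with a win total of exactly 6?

1

Win totals: Brixley 4, Thorne 2, Dunmore 6, Lorne 5, Jarrow 3, Calder 7, Glenholt 5, Arden 2, Sutton 2.
Exactly 6: Dunmore — 1 club.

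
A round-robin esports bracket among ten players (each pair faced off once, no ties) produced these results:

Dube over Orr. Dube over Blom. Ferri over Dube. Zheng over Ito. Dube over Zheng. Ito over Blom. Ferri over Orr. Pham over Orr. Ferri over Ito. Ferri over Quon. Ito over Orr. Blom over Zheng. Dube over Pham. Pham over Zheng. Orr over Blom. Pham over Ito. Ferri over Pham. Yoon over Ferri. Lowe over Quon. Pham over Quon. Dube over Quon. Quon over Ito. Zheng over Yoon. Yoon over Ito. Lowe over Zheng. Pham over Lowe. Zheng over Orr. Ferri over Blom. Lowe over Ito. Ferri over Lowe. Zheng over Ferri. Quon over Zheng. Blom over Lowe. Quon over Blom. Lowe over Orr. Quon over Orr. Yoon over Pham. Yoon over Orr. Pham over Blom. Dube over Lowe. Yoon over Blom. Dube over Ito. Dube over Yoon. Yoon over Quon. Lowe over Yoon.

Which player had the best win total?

Win totals: Dube 8, Lowe 5, Ferri 7, Pham 6, Blom 2, Zheng 4, Orr 1, Quon 4, Yoon 6, Ito 2.
Dube leads with 8 wins (next highest: 7).

Dube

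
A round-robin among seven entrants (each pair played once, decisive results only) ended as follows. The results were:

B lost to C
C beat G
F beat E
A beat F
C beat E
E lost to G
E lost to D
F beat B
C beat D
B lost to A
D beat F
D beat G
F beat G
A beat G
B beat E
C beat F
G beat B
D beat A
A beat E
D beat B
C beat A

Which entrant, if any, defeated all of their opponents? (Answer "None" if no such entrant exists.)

C has 6 wins out of 6 opponents — a perfect record.

C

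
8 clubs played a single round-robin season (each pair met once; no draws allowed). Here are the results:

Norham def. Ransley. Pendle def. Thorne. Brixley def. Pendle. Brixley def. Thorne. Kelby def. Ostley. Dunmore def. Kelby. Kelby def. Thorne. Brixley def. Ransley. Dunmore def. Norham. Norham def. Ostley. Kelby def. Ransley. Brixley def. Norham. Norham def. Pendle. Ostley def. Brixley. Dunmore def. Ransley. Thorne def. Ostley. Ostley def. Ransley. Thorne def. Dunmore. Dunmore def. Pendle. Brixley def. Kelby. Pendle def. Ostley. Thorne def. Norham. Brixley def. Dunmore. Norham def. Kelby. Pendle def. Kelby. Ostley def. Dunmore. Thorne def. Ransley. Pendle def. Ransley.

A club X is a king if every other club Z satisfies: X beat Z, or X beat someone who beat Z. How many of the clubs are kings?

5

Pendle reaches everyone (king).
Norham reaches everyone (king).
Thorne reaches everyone (king).
Ostley reaches everyone (king).
Ransley cannot reach Pendle, Norham, Thorne, Ostley, Brixley, Kelby, Dunmore in two steps.
Brixley reaches everyone (king).
Kelby cannot reach Pendle in two steps.
Dunmore cannot reach Brixley in two steps.
Kings: Pendle, Norham, Thorne, Ostley, Brixley — 5.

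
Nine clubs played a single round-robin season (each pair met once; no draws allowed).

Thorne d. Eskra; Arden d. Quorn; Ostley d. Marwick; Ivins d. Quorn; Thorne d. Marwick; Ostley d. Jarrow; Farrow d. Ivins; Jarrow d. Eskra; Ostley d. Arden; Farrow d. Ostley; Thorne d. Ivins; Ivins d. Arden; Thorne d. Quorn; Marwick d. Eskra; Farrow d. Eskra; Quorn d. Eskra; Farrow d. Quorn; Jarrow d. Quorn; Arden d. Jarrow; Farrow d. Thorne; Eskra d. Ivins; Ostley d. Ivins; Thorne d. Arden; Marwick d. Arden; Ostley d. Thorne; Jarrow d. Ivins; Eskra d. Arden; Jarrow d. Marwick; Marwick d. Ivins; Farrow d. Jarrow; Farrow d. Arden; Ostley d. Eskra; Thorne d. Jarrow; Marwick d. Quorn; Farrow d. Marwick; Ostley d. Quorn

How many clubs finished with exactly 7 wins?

Win totals: Marwick 4, Ivins 2, Ostley 7, Jarrow 4, Thorne 6, Eskra 2, Farrow 8, Arden 2, Quorn 1.
Exactly 7: Ostley — 1 club.

1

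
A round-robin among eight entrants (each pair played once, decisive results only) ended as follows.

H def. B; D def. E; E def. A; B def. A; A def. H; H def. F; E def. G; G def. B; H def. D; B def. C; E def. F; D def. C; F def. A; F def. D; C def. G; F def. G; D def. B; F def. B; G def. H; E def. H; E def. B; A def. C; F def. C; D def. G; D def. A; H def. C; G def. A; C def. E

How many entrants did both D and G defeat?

D beat: A, B, C, E, G.
G beat: A, B, H.
Both beat: A, B — 2.

2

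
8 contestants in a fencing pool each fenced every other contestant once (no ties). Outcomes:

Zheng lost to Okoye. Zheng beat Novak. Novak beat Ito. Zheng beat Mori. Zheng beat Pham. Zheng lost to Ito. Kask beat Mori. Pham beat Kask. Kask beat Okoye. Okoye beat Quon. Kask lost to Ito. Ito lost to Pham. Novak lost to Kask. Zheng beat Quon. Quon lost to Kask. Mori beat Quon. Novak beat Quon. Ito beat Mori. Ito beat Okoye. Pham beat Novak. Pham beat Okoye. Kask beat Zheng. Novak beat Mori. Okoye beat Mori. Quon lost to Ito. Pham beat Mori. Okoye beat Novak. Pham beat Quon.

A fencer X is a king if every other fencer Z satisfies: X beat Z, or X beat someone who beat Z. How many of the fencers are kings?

4

Mori cannot reach Novak, Zheng, Okoye, Kask, Pham, Ito in two steps.
Quon cannot reach Mori, Novak, Zheng, Okoye, Kask, Pham, Ito in two steps.
Novak cannot reach Pham in two steps.
Zheng reaches everyone (king).
Okoye cannot reach Kask in two steps.
Kask reaches everyone (king).
Pham reaches everyone (king).
Ito reaches everyone (king).
Kings: Zheng, Kask, Pham, Ito — 4.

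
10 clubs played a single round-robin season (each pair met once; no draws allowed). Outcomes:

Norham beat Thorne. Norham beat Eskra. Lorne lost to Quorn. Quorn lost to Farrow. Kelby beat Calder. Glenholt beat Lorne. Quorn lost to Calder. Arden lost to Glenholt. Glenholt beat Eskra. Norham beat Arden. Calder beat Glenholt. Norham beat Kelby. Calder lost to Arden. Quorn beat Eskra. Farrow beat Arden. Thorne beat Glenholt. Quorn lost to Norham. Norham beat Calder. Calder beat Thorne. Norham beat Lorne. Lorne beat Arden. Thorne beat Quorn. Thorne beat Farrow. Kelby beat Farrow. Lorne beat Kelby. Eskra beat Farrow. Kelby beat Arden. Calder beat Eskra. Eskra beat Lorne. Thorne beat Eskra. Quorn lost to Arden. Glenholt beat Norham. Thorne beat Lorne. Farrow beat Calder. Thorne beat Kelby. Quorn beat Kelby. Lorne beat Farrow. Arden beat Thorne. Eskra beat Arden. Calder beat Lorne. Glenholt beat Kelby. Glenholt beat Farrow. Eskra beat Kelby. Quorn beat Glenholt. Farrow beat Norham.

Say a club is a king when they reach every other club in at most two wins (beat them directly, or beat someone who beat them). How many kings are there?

6

Calder reaches everyone (king).
Eskra cannot reach Glenholt in two steps.
Thorne reaches everyone (king).
Glenholt reaches everyone (king).
Kelby reaches everyone (king).
Lorne cannot reach Eskra, Glenholt in two steps.
Quorn cannot reach Thorne in two steps.
Arden cannot reach Norham in two steps.
Farrow reaches everyone (king).
Norham reaches everyone (king).
Kings: Calder, Thorne, Glenholt, Kelby, Farrow, Norham — 6.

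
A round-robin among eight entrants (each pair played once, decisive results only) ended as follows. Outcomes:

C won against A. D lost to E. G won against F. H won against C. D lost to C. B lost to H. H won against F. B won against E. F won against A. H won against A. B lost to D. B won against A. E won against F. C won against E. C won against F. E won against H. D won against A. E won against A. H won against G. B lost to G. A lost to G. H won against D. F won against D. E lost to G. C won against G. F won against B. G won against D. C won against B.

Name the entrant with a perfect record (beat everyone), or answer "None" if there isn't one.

None

Highest win total is H with 6 (out of 7 possible).
H lost to E, so no entrant went undefeated.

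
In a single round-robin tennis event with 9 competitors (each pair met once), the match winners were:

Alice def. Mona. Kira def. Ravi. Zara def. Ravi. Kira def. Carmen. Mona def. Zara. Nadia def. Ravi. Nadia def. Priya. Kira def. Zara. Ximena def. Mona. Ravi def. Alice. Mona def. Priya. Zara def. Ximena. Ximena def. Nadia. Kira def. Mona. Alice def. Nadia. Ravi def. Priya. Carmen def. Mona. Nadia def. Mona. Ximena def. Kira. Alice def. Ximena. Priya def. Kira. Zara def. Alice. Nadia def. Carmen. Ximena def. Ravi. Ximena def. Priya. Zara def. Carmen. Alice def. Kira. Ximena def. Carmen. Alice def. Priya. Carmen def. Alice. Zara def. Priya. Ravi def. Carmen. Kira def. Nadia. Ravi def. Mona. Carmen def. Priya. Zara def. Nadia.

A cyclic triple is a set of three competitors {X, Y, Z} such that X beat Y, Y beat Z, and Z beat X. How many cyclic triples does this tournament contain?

Win totals: Mona 2, Priya 1, Kira 5, Nadia 4, Carmen 3, Ximena 6, Alice 5, Zara 6, Ravi 4.
A competitor with w wins dominates both others in C(w,2) triples; summing gives 1 + 0 + 10 + 6 + 3 + 15 + 10 + 15 + 6 = 66 transitive triples.
Total triples C(9,3) = 84, so cyclic triples = 84 − 66 = 18.

18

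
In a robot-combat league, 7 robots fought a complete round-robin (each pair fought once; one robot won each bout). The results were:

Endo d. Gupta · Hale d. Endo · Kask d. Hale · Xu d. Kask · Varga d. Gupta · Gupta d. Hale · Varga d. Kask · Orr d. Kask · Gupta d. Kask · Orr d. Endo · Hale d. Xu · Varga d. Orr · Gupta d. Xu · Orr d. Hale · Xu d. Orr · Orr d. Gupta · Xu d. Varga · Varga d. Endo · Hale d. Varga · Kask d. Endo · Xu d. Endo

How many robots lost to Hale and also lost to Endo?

Hale beat: Xu, Endo, Varga.
Endo beat: Gupta.
No one was beaten by both.

0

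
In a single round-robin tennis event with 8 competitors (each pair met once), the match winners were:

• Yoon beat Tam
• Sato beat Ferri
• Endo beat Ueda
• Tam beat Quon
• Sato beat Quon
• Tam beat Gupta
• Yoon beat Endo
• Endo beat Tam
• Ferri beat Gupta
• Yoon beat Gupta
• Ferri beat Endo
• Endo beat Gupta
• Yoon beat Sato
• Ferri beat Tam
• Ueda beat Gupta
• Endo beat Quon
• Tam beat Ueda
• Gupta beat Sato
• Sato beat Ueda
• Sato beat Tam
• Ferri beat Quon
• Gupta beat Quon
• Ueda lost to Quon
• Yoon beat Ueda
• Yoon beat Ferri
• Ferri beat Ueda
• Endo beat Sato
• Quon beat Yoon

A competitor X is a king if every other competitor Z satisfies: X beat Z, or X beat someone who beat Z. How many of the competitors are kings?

5

Sato reaches everyone (king).
Gupta cannot reach Endo in two steps.
Yoon reaches everyone (king).
Endo reaches everyone (king).
Ferri reaches everyone (king).
Ueda cannot reach Yoon, Endo, Ferri, Tam in two steps.
Quon reaches everyone (king).
Tam cannot reach Endo, Ferri in two steps.
Kings: Sato, Yoon, Endo, Ferri, Quon — 5.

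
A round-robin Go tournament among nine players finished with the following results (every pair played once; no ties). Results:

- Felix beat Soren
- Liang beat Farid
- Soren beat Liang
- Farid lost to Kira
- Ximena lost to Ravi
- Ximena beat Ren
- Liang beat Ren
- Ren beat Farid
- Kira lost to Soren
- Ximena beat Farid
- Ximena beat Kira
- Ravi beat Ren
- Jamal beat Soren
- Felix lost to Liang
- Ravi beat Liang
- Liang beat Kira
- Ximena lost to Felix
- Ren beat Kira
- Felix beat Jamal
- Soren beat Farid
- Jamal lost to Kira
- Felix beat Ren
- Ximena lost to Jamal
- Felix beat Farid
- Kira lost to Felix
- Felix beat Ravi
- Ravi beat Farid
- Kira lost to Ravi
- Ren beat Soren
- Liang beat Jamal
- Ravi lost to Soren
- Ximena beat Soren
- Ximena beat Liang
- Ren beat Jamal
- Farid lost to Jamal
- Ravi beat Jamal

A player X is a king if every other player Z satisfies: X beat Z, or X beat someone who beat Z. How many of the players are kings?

5

Ravi reaches everyone (king).
Soren reaches everyone (king).
Liang reaches everyone (king).
Ximena reaches everyone (king).
Ren cannot reach Felix in two steps.
Jamal cannot reach Felix in two steps.
Kira cannot reach Ravi, Liang, Ren, Felix in two steps.
Farid cannot reach Ravi, Soren, Liang, Ximena, Ren, Jamal, Kira, Felix in two steps.
Felix reaches everyone (king).
Kings: Ravi, Soren, Liang, Ximena, Felix — 5.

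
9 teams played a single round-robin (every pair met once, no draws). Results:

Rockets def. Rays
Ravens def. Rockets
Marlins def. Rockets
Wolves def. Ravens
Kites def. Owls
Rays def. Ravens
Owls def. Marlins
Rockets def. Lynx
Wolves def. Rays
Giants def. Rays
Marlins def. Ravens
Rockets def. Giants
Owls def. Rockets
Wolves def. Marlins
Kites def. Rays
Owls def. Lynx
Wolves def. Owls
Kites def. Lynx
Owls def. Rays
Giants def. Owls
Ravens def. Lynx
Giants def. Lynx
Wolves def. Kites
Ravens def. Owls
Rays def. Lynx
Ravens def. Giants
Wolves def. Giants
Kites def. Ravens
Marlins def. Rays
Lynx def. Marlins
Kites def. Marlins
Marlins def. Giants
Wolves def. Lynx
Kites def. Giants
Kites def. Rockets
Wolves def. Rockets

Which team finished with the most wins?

Wolves

Win totals: Owls 4, Rockets 3, Wolves 8, Marlins 4, Ravens 4, Rays 2, Giants 3, Lynx 1, Kites 7.
Wolves leads with 8 wins (next highest: 7).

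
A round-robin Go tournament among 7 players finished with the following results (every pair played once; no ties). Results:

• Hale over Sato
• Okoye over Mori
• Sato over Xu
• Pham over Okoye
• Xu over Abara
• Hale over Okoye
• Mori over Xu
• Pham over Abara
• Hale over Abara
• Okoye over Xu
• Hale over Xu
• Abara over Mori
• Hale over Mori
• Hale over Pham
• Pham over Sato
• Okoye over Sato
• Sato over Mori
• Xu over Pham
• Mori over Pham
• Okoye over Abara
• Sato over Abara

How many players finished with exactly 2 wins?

2

Win totals: Pham 3, Sato 3, Abara 1, Hale 6, Okoye 4, Mori 2, Xu 2.
Exactly 2: Mori, Xu — 2 players.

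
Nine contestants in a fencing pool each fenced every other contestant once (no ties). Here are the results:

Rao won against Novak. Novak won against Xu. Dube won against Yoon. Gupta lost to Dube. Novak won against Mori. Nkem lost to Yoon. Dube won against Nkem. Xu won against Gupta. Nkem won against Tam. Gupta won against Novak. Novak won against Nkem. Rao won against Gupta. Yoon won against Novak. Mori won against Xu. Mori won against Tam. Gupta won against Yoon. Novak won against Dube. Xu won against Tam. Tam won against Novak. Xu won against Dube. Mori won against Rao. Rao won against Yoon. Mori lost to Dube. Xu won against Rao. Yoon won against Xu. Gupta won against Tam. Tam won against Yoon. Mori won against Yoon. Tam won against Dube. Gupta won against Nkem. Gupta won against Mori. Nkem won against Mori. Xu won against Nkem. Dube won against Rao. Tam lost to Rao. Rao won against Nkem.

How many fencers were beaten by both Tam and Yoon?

Tam beat: Novak, Dube, Yoon.
Yoon beat: Nkem, Novak, Xu.
Both beat: Novak — 1.

1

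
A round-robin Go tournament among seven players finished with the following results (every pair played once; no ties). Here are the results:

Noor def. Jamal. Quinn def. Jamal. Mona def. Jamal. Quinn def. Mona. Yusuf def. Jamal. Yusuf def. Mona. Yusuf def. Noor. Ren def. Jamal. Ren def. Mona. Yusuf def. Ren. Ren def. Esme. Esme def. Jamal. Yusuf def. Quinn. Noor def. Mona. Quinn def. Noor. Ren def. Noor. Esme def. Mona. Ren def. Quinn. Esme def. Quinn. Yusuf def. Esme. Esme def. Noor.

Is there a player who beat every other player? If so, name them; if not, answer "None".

Yusuf

Yusuf has 6 wins out of 6 opponents — a perfect record.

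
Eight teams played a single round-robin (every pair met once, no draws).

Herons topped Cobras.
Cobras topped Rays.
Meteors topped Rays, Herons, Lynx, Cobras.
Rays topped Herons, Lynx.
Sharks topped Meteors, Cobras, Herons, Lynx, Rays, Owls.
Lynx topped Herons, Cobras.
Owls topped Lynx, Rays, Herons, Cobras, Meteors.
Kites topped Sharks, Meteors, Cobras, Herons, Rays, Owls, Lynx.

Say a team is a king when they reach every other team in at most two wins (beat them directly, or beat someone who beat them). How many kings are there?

1

Lynx cannot reach Sharks, Kites, Meteors, Owls in two steps.
Sharks cannot reach Kites in two steps.
Cobras cannot reach Sharks, Kites, Meteors, Owls in two steps.
Kites reaches everyone (king).
Rays cannot reach Sharks, Kites, Meteors, Owls in two steps.
Meteors cannot reach Sharks, Kites, Owls in two steps.
Owls cannot reach Sharks, Kites in two steps.
Herons cannot reach Lynx, Sharks, Kites, Meteors, Owls in two steps.
Kings: Kites — 1.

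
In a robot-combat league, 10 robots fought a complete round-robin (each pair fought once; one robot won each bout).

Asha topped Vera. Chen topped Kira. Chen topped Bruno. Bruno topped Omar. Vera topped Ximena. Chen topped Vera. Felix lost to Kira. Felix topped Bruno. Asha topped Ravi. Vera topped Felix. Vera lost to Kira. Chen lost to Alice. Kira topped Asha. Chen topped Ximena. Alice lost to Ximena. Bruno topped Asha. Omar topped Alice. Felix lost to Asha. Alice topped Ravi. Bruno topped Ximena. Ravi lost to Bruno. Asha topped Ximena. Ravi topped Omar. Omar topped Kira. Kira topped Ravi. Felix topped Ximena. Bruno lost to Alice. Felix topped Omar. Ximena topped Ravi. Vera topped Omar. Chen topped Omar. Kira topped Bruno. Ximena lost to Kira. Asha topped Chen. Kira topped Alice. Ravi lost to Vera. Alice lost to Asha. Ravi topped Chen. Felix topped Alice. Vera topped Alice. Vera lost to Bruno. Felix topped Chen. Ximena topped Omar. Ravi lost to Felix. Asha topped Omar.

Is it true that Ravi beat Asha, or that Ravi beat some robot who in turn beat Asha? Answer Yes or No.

Ravi did not beat Asha directly.
Ravi beat Chen, Omar, but each of them lost to Asha. No two-step path.

No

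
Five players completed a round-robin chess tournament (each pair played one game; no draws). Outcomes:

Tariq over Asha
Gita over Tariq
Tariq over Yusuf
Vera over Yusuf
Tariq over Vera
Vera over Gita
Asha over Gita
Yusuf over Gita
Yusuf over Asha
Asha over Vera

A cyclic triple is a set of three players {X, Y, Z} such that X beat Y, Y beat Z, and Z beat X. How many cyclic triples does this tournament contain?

Win totals: Vera 2, Yusuf 2, Tariq 3, Asha 2, Gita 1.
A player with w wins dominates both others in C(w,2) triples; summing gives 1 + 1 + 3 + 1 + 0 = 6 transitive triples.
Total triples C(5,3) = 10, so cyclic triples = 10 − 6 = 4.

4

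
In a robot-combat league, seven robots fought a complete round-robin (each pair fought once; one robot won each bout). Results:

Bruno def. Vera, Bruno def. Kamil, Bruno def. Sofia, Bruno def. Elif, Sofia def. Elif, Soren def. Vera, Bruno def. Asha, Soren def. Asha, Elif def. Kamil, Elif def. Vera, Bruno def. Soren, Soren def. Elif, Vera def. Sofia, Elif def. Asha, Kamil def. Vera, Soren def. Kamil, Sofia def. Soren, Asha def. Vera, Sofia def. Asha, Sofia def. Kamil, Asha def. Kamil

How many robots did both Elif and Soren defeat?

3

Elif beat: Asha, Vera, Kamil.
Soren beat: Asha, Elif, Vera, Kamil.
Both beat: Asha, Vera, Kamil — 3.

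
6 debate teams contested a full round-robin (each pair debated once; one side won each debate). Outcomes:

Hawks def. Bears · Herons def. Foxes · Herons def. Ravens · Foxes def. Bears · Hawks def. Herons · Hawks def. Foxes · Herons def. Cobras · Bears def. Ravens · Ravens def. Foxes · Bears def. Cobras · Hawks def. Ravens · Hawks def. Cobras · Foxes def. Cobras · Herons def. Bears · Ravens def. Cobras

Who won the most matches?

Win totals: Bears 2, Cobras 0, Foxes 2, Ravens 2, Hawks 5, Herons 4.
Hawks leads with 5 wins (next highest: 4).

Hawks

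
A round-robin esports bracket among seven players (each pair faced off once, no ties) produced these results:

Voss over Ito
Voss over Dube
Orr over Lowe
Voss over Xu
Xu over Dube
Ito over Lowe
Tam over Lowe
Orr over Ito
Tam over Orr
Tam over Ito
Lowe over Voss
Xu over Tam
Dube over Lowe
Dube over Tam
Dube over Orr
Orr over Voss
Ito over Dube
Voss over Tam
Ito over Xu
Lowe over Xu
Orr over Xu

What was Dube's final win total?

Dube's results: beat Lowe, Orr, Tam; lost to Ito, Xu, Voss.
That is 3 wins.

3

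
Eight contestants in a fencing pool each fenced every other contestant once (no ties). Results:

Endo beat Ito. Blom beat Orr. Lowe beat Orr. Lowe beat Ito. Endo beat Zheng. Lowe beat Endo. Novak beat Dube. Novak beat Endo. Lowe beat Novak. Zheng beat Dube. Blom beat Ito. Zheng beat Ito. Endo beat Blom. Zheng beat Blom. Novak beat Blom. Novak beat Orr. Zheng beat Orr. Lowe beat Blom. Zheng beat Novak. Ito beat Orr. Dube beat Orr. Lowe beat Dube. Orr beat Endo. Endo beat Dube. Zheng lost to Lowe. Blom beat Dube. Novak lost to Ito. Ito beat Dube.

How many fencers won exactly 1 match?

Win totals: Endo 4, Lowe 7, Novak 4, Ito 3, Dube 1, Blom 3, Orr 1, Zheng 5.
Exactly 1: Dube, Orr — 2 fencers.

2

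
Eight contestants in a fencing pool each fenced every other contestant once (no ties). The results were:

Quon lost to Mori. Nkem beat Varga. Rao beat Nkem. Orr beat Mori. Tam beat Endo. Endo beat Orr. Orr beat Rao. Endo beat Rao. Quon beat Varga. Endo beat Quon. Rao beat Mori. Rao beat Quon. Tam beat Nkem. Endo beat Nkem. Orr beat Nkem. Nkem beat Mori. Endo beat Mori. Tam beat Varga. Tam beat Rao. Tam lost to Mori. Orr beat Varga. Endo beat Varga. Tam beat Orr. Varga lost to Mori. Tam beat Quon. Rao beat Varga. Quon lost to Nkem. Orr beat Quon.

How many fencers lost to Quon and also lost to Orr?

Quon beat: Varga.
Orr beat: Nkem, Varga, Mori, Quon, Rao.
Both beat: Varga — 1.

1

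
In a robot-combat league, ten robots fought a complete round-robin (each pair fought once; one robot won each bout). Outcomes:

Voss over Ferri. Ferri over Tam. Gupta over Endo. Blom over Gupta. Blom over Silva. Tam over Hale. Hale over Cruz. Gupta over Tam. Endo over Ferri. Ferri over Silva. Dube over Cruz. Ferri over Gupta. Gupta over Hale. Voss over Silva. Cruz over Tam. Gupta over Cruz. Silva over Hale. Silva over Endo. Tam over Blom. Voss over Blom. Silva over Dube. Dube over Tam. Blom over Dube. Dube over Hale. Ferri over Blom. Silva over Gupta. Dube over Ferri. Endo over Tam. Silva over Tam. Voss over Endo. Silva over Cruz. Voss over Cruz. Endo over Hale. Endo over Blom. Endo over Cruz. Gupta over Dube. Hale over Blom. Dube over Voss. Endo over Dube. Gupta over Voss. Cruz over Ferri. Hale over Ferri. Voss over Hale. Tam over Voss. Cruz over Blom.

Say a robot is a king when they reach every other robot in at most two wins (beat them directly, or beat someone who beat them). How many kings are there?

8

Cruz cannot reach Endo in two steps.
Voss reaches everyone (king).
Silva reaches everyone (king).
Ferri reaches everyone (king).
Dube reaches everyone (king).
Endo reaches everyone (king).
Hale cannot reach Voss, Endo in two steps.
Tam reaches everyone (king).
Blom reaches everyone (king).
Gupta reaches everyone (king).
Kings: Voss, Silva, Ferri, Dube, Endo, Tam, Blom, Gupta — 8.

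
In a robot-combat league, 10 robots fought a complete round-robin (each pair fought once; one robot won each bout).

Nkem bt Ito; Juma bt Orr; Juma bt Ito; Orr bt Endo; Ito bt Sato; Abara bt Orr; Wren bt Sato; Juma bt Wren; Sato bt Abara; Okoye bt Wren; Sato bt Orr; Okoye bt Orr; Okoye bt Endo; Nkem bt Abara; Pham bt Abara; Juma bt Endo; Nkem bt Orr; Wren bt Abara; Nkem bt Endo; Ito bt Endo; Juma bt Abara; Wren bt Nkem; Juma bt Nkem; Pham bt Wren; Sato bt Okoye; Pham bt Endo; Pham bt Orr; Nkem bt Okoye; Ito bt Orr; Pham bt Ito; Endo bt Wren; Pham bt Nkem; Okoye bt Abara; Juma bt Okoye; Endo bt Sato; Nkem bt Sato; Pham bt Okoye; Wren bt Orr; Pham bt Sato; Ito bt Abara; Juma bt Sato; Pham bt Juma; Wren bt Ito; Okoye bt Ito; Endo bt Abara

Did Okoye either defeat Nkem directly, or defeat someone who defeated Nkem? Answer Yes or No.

Okoye did not beat Nkem directly.
Okoye beat Orr, Abara, Ito, Wren, Endo. Of those, Wren beat Nkem.

Yes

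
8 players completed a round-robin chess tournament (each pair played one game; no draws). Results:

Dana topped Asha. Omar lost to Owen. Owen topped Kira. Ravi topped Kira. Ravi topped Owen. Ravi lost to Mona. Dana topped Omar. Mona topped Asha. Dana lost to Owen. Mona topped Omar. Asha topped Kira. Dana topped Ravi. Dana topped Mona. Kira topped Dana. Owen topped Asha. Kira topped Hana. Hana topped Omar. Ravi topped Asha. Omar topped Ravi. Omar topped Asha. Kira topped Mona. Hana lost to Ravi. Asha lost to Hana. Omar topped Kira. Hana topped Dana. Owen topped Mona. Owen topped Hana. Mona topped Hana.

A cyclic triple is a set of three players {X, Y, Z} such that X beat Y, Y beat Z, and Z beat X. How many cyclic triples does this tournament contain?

14

Win totals: Owen 6, Dana 4, Hana 3, Mona 4, Ravi 4, Kira 3, Omar 3, Asha 1.
A player with w wins dominates both others in C(w,2) triples; summing gives 15 + 6 + 3 + 6 + 6 + 3 + 3 + 0 = 42 transitive triples.
Total triples C(8,3) = 56, so cyclic triples = 56 − 42 = 14.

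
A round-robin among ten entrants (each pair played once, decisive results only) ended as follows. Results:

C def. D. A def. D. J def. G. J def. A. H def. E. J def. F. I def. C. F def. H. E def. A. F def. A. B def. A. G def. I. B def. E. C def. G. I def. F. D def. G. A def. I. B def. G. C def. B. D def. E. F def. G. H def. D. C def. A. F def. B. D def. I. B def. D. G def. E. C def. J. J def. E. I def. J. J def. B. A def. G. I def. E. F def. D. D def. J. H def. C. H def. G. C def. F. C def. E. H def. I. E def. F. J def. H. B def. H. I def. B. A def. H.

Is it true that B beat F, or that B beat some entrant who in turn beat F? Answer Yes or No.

Yes

B did not beat F directly.
B beat A, D, E, G, H. Of those, E beat F.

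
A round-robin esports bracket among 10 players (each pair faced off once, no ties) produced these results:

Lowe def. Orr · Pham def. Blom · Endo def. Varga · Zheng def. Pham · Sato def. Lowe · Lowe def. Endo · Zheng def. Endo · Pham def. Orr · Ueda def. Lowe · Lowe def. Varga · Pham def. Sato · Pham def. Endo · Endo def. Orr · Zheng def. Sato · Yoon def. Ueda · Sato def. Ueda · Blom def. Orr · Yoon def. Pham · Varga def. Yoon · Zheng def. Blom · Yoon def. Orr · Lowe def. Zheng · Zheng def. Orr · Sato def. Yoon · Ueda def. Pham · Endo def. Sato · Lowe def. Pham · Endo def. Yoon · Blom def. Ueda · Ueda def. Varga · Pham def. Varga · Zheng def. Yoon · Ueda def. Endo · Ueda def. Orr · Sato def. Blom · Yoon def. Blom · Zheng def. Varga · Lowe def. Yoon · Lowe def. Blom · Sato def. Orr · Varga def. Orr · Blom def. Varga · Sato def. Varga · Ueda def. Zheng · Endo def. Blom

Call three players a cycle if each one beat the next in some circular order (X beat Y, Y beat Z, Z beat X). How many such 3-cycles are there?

Win totals: Orr 0, Sato 6, Ueda 6, Zheng 7, Endo 5, Pham 5, Yoon 4, Varga 2, Blom 3, Lowe 7.
A player with w wins dominates both others in C(w,2) triples; summing gives 0 + 15 + 15 + 21 + 10 + 10 + 6 + 1 + 3 + 21 = 102 transitive triples.
Total triples C(10,3) = 120, so cyclic triples = 120 − 102 = 18.

18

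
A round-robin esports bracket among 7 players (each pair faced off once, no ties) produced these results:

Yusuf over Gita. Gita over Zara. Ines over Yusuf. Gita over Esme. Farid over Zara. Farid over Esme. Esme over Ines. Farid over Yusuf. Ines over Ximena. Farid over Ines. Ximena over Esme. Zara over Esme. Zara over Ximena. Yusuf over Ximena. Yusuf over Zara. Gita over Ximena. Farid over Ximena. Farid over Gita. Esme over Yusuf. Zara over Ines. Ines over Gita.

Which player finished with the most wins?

Win totals: Ines 3, Yusuf 3, Ximena 1, Gita 3, Farid 6, Zara 3, Esme 2.
Farid leads with 6 wins (next highest: 3).

Farid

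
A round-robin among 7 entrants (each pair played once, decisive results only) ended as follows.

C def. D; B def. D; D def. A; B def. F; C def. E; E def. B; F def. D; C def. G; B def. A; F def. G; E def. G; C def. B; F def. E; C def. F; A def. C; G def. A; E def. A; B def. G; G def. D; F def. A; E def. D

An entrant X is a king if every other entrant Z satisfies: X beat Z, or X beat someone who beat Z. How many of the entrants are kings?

A reaches everyone (king).
B reaches everyone (king).
C reaches everyone (king).
D cannot reach B, E, F, G in two steps.
E reaches everyone (king).
F reaches everyone (king).
G cannot reach B, E, F in two steps.
Kings: A, B, C, E, F — 5.

5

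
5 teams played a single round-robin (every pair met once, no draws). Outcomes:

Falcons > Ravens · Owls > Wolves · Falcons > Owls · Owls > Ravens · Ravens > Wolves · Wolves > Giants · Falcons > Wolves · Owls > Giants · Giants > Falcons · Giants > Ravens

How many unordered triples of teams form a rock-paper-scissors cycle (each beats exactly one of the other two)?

3

Win totals: Owls 3, Falcons 3, Wolves 1, Giants 2, Ravens 1.
A team with w wins dominates both others in C(w,2) triples; summing gives 3 + 3 + 0 + 1 + 0 = 7 transitive triples.
Total triples C(5,3) = 10, so cyclic triples = 10 − 7 = 3.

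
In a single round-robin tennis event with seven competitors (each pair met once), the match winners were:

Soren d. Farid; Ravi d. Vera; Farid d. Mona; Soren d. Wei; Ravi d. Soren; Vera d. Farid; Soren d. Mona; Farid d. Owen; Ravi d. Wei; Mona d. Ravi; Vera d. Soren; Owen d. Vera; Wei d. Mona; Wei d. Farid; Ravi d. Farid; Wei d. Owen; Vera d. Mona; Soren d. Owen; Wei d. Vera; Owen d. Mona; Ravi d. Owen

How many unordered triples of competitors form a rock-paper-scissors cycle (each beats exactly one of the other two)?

8

Win totals: Owen 2, Ravi 5, Vera 3, Mona 1, Farid 2, Wei 4, Soren 4.
A competitor with w wins dominates both others in C(w,2) triples; summing gives 1 + 10 + 3 + 0 + 1 + 6 + 6 = 27 transitive triples.
Total triples C(7,3) = 35, so cyclic triples = 35 − 27 = 8.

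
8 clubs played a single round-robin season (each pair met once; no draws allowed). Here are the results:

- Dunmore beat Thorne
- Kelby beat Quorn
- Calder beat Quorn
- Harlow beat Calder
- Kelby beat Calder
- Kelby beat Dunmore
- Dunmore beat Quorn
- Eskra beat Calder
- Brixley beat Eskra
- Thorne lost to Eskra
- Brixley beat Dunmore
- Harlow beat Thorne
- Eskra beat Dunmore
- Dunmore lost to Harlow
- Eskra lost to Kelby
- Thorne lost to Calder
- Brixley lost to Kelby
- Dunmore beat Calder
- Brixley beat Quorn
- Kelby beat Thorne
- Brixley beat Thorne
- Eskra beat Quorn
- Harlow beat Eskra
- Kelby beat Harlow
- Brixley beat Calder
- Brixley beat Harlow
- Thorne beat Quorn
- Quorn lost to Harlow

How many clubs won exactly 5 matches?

1

Win totals: Dunmore 3, Harlow 5, Eskra 4, Kelby 7, Brixley 6, Thorne 1, Calder 2, Quorn 0.
Exactly 5: Harlow — 1 club.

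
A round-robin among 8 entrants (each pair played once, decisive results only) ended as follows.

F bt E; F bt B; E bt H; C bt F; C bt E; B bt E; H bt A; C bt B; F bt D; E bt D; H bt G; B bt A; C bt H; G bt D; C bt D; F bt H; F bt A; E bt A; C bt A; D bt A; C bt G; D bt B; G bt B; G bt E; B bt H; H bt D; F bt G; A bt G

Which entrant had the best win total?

Win totals: A 1, B 3, C 7, D 2, E 3, F 6, G 3, H 3.
C leads with 7 wins (next highest: 6).

C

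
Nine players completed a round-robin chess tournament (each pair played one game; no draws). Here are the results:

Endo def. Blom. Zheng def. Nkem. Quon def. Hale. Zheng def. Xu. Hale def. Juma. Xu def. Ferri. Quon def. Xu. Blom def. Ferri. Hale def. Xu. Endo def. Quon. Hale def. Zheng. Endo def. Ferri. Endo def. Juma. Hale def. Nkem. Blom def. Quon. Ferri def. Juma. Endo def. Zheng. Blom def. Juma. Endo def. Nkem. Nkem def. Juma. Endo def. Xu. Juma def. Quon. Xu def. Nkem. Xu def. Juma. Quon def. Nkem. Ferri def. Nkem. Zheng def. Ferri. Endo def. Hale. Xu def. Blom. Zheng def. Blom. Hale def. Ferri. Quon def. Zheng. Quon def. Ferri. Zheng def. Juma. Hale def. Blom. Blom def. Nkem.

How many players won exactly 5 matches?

Win totals: Blom 4, Quon 5, Nkem 1, Zheng 5, Juma 1, Endo 8, Hale 6, Xu 4, Ferri 2.
Exactly 5: Quon, Zheng — 2 players.

2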